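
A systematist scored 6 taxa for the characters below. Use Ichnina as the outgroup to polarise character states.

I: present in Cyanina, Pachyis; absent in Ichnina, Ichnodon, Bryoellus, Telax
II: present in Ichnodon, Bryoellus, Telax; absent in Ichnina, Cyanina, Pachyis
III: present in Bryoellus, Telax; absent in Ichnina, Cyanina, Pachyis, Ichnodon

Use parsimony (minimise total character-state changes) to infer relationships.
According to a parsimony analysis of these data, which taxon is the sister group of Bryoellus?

Telax

The outgroup has state 'absent' for every character, so 'present' is the derived state throughout.
I: derived state 'present' in Cyanina and Pachyis only — synapomorphy for {Cyanina, Pachyis}.
Only Bryoellus, Ichnodon, and Telax show the derived state 'present' for II, supporting them as a clade.
III: derived state 'present' in Bryoellus and Telax only — synapomorphy for {Bryoellus, Telax}.
Most parsimonious ingroup topology: ((Cyanina,Pachyis),(Ichnodon,(Bryoellus,Telax))).
Bryoellus and Telax form a cherry on this tree, so they are sister taxa.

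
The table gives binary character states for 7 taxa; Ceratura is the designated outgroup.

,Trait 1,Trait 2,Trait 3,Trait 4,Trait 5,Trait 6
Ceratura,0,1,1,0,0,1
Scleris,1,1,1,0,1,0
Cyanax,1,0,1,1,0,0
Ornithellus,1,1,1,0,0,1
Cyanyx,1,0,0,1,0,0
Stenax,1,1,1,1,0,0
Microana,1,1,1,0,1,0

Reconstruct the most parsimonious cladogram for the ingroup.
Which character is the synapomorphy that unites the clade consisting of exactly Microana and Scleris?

Character polarity is set by the outgroup: the derived state is whichever differs from the outgroup's state, so for Trait 2, Trait 3, Trait 6 the derived state is '0', and for the remaining characters it is '1'.
All ingroup taxa share the derived state '1' for Trait 1; it defines the ingroup but does not resolve relationships within it.
Only Cyanax and Cyanyx show the derived state '0' for Trait 2, supporting them as a clade.
Trait 3: derived state '0' in Cyanyx only — an autapomorphy, so it tells us nothing about relationships among taxa.
Trait 4: derived state '1' in Cyanax, Cyanyx, and Stenax only — synapomorphy for {Cyanax, Cyanyx, Stenax}.
Trait 5 (derived state '1') is shared by Microana and Scleris — a synapomorphy uniting that clade.
Trait 6: derived state '0' in Cyanax, Cyanyx, Microana, Scleris, and Stenax only — synapomorphy for {Cyanax, Cyanyx, Microana, Scleris, Stenax}.
Most parsimonious ingroup topology: (((Scleris,Microana),((Cyanax,Cyanyx),Stenax)),Ornithellus).
The clade {Microana, Scleris} is supported by Trait 5: its derived state '1' occurs in exactly those taxa and in no other taxon (including the outgroup).

Trait 5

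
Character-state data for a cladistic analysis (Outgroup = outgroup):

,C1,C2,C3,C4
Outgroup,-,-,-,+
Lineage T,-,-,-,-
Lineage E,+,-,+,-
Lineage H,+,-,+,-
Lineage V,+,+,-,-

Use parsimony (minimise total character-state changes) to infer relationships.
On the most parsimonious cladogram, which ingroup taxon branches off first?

Lineage T

Character polarity is set by the outgroup: the derived state is whichever differs from the outgroup's state, so for C4 the derived state is '-', and for the remaining characters it is '+'.
C1 (derived state '+') is shared by Lineage E, Lineage H, and Lineage V — a synapomorphy uniting that clade.
C2 (derived state '+') is unique to Lineage V (autapomorphy; uninformative for grouping).
C3 (derived state '+') is shared by Lineage E and Lineage H — a synapomorphy uniting that clade.
All ingroup taxa share the derived state '-' for C4; it defines the ingroup but does not resolve relationships within it.
Most parsimonious ingroup topology: (Lineage T,((Lineage E,Lineage H),Lineage V)).
Lineage T is sister to the clade containing all other ingroup taxa, so it is the earliest-diverging (most basal) ingroup lineage.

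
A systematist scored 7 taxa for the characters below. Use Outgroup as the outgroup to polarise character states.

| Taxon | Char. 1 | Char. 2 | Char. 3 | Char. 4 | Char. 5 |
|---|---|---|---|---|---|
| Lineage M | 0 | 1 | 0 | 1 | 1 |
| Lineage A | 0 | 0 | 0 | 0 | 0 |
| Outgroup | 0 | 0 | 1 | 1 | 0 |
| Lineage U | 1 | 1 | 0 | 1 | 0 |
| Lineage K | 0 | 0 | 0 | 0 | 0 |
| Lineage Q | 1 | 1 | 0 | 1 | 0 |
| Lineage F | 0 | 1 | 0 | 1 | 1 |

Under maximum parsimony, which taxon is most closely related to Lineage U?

Character polarity is set by the outgroup: the derived state is whichever differs from the outgroup's state, so for Char. 3, Char. 4 the derived state is '0', and for the remaining characters it is '1'.
Char. 1: derived state '1' in Lineage Q and Lineage U only — synapomorphy for {Lineage Q, Lineage U}.
Char. 2 (derived state '1') is shared by Lineage F, Lineage M, Lineage Q, and Lineage U — a synapomorphy uniting that clade.
All ingroup taxa share the derived state '0' for Char. 3; it defines the ingroup but does not resolve relationships within it.
Char. 4: derived state '0' in Lineage A and Lineage K only — synapomorphy for {Lineage A, Lineage K}.
Char. 5: derived state '1' in Lineage F and Lineage M only — synapomorphy for {Lineage F, Lineage M}.
Most parsimonious ingroup topology: ((Lineage K,Lineage A),((Lineage F,Lineage M),(Lineage U,Lineage Q))).
Lineage U and Lineage Q form a cherry on this tree, so they are sister taxa.

Lineage Q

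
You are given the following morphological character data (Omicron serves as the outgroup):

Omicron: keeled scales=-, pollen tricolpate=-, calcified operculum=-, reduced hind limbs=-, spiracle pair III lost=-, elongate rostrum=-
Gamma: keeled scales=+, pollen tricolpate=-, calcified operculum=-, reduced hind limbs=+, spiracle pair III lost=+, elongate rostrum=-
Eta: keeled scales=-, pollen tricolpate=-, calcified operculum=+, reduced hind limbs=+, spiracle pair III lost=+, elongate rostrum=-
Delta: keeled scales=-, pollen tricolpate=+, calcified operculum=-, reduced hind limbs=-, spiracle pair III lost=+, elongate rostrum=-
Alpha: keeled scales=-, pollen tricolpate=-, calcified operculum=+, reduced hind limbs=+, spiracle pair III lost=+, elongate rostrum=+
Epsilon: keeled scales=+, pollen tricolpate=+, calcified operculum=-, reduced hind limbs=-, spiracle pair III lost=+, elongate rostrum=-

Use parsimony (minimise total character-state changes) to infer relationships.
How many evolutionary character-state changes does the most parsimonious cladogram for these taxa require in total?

The outgroup has state '-' for every character, so '+' is the derived state throughout.
keeled scales (state '+') occurs in Epsilon and Gamma but conflicts with the nesting implied by the other characters — most parsimoniously interpreted as homoplasy.
pollen tricolpate: derived state '+' in Delta and Epsilon only — synapomorphy for {Delta, Epsilon}.
Only Alpha and Eta show the derived state '+' for calcified operculum, supporting them as a clade.
reduced hind limbs (derived state '+') is shared by Alpha, Eta, and Gamma — a synapomorphy uniting that clade.
spiracle pair III lost (derived state '+') is shared by all ingroup taxa — unites the whole ingroup.
elongate rostrum: derived state '+' in Alpha only — an autapomorphy, so it tells us nothing about relationships among taxa.
Most parsimonious ingroup topology: ((Gamma,(Eta,Alpha)),(Delta,Epsilon)).
Changes per character on this tree: keeled scales: 2; pollen tricolpate: 1; calcified operculum: 1; reduced hind limbs: 1; spiracle pair III lost: 1; elongate rostrum: 1.
Total = 7.

7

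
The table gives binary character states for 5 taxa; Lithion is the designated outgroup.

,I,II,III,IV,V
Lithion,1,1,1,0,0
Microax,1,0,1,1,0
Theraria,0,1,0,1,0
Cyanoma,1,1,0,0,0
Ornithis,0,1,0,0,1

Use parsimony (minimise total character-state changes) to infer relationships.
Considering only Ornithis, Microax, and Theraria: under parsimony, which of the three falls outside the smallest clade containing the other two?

Microax

Character polarity is set by the outgroup: the derived state is whichever differs from the outgroup's state, so for I, II, III the derived state is '0', and for the remaining characters it is '1'.
Only Ornithis and Theraria show the derived state '0' for I, supporting them as a clade.
II (derived state '0') is unique to Microax (autapomorphy; uninformative for grouping).
III (derived state '0') is shared by Cyanoma, Ornithis, and Theraria — a synapomorphy uniting that clade.
IV groups Microax and Theraria, which is incompatible with the clades supported by the remaining characters; treating it as convergent (homoplasy) costs fewer steps than any alternative tree.
V: derived state '1' in Ornithis only — an autapomorphy, so it tells us nothing about relationships among taxa.
Most parsimonious ingroup topology: (Microax,((Theraria,Ornithis),Cyanoma)).
Ornithis and Theraria share a more recent common ancestor with each other than either does with Microax, so Microax is the least closely related of the three.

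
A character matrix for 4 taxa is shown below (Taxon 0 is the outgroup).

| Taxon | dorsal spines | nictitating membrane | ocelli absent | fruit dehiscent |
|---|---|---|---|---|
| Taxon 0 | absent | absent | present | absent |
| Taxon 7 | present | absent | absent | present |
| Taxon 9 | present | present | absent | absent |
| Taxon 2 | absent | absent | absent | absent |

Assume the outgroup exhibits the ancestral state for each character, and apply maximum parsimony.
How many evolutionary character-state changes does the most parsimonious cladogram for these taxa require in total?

4

Character polarity is set by the outgroup: the derived state is whichever differs from the outgroup's state, so for ocelli absent the derived state is 'absent', and for the remaining characters it is 'present'.
dorsal spines (derived state 'present') is shared by Taxon 7 and Taxon 9 — a synapomorphy uniting that clade.
nictitating membrane (derived state 'present') is unique to Taxon 9 (autapomorphy; uninformative for grouping).
ocelli absent (derived state 'absent') is shared by all ingroup taxa — unites the whole ingroup.
fruit dehiscent (derived state 'present') is unique to Taxon 7 (autapomorphy; uninformative for grouping).
Most parsimonious ingroup topology: ((Taxon 7,Taxon 9),Taxon 2).
Changes per character on this tree: dorsal spines: 1; nictitating membrane: 1; ocelli absent: 1; fruit dehiscent: 1.
Total = 4.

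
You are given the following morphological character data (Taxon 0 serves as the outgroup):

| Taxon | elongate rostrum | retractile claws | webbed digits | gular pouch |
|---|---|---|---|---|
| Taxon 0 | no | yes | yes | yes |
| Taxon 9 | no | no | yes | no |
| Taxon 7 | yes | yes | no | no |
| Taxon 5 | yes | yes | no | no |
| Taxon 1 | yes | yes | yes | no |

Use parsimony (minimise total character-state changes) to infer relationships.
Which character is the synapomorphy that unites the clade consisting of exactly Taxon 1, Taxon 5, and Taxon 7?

elongate rostrum

Character polarity is set by the outgroup: the derived state is whichever differs from the outgroup's state, so for retractile claws, webbed digits, gular pouch the derived state is 'no', and for the remaining characters it is 'yes'.
elongate rostrum: derived state 'yes' in Taxon 1, Taxon 5, and Taxon 7 only — synapomorphy for {Taxon 1, Taxon 5, Taxon 7}.
retractile claws (derived state 'no') is unique to Taxon 9 (autapomorphy; uninformative for grouping).
webbed digits (derived state 'no') is shared by Taxon 5 and Taxon 7 — a synapomorphy uniting that clade.
All ingroup taxa share the derived state 'no' for gular pouch; it defines the ingroup but does not resolve relationships within it.
Most parsimonious ingroup topology: (Taxon 9,((Taxon 7,Taxon 5),Taxon 1)).
The clade {Taxon 1, Taxon 5, Taxon 7} is supported by elongate rostrum: its derived state 'yes' occurs in exactly those taxa and in no other taxon (including the outgroup).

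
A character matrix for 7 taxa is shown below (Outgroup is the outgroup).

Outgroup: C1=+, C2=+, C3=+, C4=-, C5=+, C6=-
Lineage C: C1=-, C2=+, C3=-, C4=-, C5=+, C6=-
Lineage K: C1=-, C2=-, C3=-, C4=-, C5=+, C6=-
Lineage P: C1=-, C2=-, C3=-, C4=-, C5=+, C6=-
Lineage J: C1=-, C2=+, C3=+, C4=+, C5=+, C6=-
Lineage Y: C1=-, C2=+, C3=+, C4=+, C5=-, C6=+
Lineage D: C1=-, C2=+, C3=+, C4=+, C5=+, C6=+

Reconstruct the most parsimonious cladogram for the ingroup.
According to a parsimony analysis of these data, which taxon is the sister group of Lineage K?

Character polarity is set by the outgroup: the derived state is whichever differs from the outgroup's state, so for C1, C2, C3, C5 the derived state is '-', and for the remaining characters it is '+'.
C1 (derived state '-') is shared by all ingroup taxa — unites the whole ingroup.
C2: derived state '-' in Lineage K and Lineage P only — synapomorphy for {Lineage K, Lineage P}.
Only Lineage C, Lineage K, and Lineage P show the derived state '-' for C3, supporting them as a clade.
C4 (derived state '+') is shared by Lineage D, Lineage J, and Lineage Y — a synapomorphy uniting that clade.
C5: derived state '-' in Lineage Y only — an autapomorphy, so it tells us nothing about relationships among taxa.
C6 (derived state '+') is shared by Lineage D and Lineage Y — a synapomorphy uniting that clade.
Most parsimonious ingroup topology: ((Lineage C,(Lineage K,Lineage P)),(Lineage J,(Lineage Y,Lineage D))).
Lineage K and Lineage P form a cherry on this tree, so they are sister taxa.

Lineage P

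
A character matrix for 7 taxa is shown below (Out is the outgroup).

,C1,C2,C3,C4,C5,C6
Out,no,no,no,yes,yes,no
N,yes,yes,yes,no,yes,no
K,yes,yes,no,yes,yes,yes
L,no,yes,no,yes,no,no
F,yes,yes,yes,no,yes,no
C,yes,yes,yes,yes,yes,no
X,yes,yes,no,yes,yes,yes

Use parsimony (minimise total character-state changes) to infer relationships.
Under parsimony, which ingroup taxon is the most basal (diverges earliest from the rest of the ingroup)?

L

Character polarity is set by the outgroup: the derived state is whichever differs from the outgroup's state, so for C4, C5 the derived state is 'no', and for the remaining characters it is 'yes'.
C1: derived state 'yes' in C, F, K, N, and X only — synapomorphy for {C, F, K, N, X}.
C2 (derived state 'yes') is shared by all ingroup taxa — unites the whole ingroup.
Only C, F, and N show the derived state 'yes' for C3, supporting them as a clade.
C4: derived state 'no' in F and N only — synapomorphy for {F, N}.
C5 (derived state 'no') is unique to L (autapomorphy; uninformative for grouping).
C6: derived state 'yes' in K and X only — synapomorphy for {K, X}.
Most parsimonious ingroup topology: ((((N,F),C),(K,X)),L).
L is sister to the clade containing all other ingroup taxa, so it is the earliest-diverging (most basal) ingroup lineage.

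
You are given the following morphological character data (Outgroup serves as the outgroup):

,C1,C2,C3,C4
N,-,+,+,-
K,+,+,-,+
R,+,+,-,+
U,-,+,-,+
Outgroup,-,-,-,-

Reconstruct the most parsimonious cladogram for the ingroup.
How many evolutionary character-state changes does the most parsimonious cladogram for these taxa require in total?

The outgroup has state '-' for every character, so '+' is the derived state throughout.
C1: derived state '+' in K and R only — synapomorphy for {K, R}.
C2 (derived state '+') is shared by all ingroup taxa — unites the whole ingroup.
C3 (derived state '+') is unique to N (autapomorphy; uninformative for grouping).
C4 (derived state '+') is shared by K, R, and U — a synapomorphy uniting that clade.
Most parsimonious ingroup topology: (((K,R),U),N).
Changes per character on this tree: C1: 1; C2: 1; C3: 1; C4: 1.
Total = 4.

4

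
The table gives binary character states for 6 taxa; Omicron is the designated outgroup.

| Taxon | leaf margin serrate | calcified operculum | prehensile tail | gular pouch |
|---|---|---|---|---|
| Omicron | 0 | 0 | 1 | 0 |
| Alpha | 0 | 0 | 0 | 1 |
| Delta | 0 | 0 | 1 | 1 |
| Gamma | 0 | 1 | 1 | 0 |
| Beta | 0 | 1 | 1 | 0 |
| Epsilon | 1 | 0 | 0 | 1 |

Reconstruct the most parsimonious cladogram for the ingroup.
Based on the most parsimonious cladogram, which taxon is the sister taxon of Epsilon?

Character polarity is set by the outgroup: the derived state is whichever differs from the outgroup's state, so for prehensile tail the derived state is '0', and for the remaining characters it is '1'.
leaf margin serrate (derived state '1') is unique to Epsilon (autapomorphy; uninformative for grouping).
calcified operculum (derived state '1') is shared by Beta and Gamma — a synapomorphy uniting that clade.
prehensile tail: derived state '0' in Alpha and Epsilon only — synapomorphy for {Alpha, Epsilon}.
gular pouch (derived state '1') is shared by Alpha, Delta, and Epsilon — a synapomorphy uniting that clade.
Most parsimonious ingroup topology: (((Alpha,Epsilon),Delta),(Gamma,Beta)).
Epsilon and Alpha form a cherry on this tree, so they are sister taxa.

Alpha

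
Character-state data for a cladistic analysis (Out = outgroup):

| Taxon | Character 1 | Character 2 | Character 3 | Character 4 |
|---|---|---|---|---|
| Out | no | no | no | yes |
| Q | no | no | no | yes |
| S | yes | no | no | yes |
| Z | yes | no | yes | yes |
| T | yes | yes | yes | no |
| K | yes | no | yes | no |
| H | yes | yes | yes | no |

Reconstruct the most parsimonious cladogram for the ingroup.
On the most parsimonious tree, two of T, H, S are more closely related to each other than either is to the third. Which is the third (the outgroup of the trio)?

Character polarity is set by the outgroup: the derived state is whichever differs from the outgroup's state, so for Character 4 the derived state is 'no', and for the remaining characters it is 'yes'.
Only H, K, S, T, and Z show the derived state 'yes' for Character 1, supporting them as a clade.
Character 2: derived state 'yes' in H and T only — synapomorphy for {H, T}.
Character 3: derived state 'yes' in H, K, T, and Z only — synapomorphy for {H, K, T, Z}.
Only H, K, and T show the derived state 'no' for Character 4, supporting them as a clade.
Most parsimonious ingroup topology: (Q,(S,(Z,((T,H),K)))).
T and H share a more recent common ancestor with each other than either does with S, so S is the least closely related of the three.

S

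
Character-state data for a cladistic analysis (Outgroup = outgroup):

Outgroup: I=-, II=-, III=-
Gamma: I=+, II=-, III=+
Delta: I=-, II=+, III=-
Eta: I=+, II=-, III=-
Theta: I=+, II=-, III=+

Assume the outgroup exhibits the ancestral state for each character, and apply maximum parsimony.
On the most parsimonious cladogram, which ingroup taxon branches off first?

Delta

The outgroup has state '-' for every character, so '+' is the derived state throughout.
I (derived state '+') is shared by Eta, Gamma, and Theta — a synapomorphy uniting that clade.
II (derived state '+') is unique to Delta (autapomorphy; uninformative for grouping).
III (derived state '+') is shared by Gamma and Theta — a synapomorphy uniting that clade.
Most parsimonious ingroup topology: (((Gamma,Theta),Eta),Delta).
Delta is sister to the clade containing all other ingroup taxa, so it is the earliest-diverging (most basal) ingroup lineage.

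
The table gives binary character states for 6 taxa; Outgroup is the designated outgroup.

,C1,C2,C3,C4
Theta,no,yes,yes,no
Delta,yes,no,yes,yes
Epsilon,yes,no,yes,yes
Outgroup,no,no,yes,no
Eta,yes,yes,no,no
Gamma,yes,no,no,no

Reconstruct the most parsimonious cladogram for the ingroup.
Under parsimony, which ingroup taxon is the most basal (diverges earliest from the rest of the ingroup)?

Character polarity is set by the outgroup: the derived state is whichever differs from the outgroup's state, so for C3 the derived state is 'no', and for the remaining characters it is 'yes'.
Only Delta, Epsilon, Eta, and Gamma show the derived state 'yes' for C1, supporting them as a clade.
C2 groups Eta and Theta, which is incompatible with the clades supported by the remaining characters; treating it as convergent (homoplasy) costs fewer steps than any alternative tree.
C3: derived state 'no' in Eta and Gamma only — synapomorphy for {Eta, Gamma}.
Only Delta and Epsilon show the derived state 'yes' for C4, supporting them as a clade.
Most parsimonious ingroup topology: (Theta,((Eta,Gamma),(Epsilon,Delta))).
Theta is sister to the clade containing all other ingroup taxa, so it is the earliest-diverging (most basal) ingroup lineage.

Theta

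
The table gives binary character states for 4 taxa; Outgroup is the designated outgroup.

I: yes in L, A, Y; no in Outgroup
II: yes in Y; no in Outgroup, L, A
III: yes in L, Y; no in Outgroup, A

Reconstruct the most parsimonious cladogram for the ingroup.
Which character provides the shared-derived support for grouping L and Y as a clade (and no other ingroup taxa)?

The outgroup has state 'no' for every character, so 'yes' is the derived state throughout.
All ingroup taxa share the derived state 'yes' for I; it defines the ingroup but does not resolve relationships within it.
II (derived state 'yes') is unique to Y (autapomorphy; uninformative for grouping).
Only L and Y show the derived state 'yes' for III, supporting them as a clade.
Most parsimonious ingroup topology: ((L,Y),A).
The clade {L, Y} is supported by III: its derived state 'yes' occurs in exactly those taxa and in no other taxon (including the outgroup).

III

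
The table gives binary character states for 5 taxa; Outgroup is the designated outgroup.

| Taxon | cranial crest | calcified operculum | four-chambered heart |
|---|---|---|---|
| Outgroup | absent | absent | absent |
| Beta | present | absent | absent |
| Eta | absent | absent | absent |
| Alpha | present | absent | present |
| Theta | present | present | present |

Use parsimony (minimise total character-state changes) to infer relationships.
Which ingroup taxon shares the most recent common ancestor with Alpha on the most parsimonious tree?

The outgroup has state 'absent' for every character, so 'present' is the derived state throughout.
cranial crest (derived state 'present') is shared by Alpha, Beta, and Theta — a synapomorphy uniting that clade.
calcified operculum (derived state 'present') is unique to Theta (autapomorphy; uninformative for grouping).
four-chambered heart: derived state 'present' in Alpha and Theta only — synapomorphy for {Alpha, Theta}.
Most parsimonious ingroup topology: ((Beta,(Alpha,Theta)),Eta).
Alpha and Theta form a cherry on this tree, so they are sister taxa.

Theta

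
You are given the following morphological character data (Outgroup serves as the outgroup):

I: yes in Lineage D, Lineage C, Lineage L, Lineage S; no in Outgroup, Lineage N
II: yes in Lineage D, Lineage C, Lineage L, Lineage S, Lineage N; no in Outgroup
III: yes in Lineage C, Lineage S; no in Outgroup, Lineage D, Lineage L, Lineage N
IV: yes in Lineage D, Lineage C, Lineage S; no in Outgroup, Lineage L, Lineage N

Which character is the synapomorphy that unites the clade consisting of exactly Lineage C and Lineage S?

The outgroup has state 'no' for every character, so 'yes' is the derived state throughout.
Only Lineage C, Lineage D, Lineage L, and Lineage S show the derived state 'yes' for I, supporting them as a clade.
II (derived state 'yes') is shared by all ingroup taxa — unites the whole ingroup.
III (derived state 'yes') is shared by Lineage C and Lineage S — a synapomorphy uniting that clade.
Only Lineage C, Lineage D, and Lineage S show the derived state 'yes' for IV, supporting them as a clade.
Most parsimonious ingroup topology: (((Lineage D,(Lineage C,Lineage S)),Lineage L),Lineage N).
The clade {Lineage C, Lineage S} is supported by III: its derived state 'yes' occurs in exactly those taxa and in no other taxon (including the outgroup).

III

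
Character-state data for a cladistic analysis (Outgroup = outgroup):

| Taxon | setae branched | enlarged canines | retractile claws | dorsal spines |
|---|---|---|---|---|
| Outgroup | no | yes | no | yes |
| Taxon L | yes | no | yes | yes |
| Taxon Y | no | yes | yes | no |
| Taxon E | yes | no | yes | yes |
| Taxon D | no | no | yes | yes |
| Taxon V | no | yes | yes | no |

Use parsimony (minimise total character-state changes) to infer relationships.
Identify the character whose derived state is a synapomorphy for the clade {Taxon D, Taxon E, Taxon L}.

Character polarity is set by the outgroup: the derived state is whichever differs from the outgroup's state, so for enlarged canines, dorsal spines the derived state is 'no', and for the remaining characters it is 'yes'.
setae branched (derived state 'yes') is shared by Taxon E and Taxon L — a synapomorphy uniting that clade.
Only Taxon D, Taxon E, and Taxon L show the derived state 'no' for enlarged canines, supporting them as a clade.
All ingroup taxa share the derived state 'yes' for retractile claws; it defines the ingroup but does not resolve relationships within it.
dorsal spines (derived state 'no') is shared by Taxon V and Taxon Y — a synapomorphy uniting that clade.
Most parsimonious ingroup topology: (((Taxon L,Taxon E),Taxon D),(Taxon Y,Taxon V)).
The clade {Taxon D, Taxon E, Taxon L} is supported by enlarged canines: its derived state 'no' occurs in exactly those taxa and in no other taxon (including the outgroup).

enlarged canines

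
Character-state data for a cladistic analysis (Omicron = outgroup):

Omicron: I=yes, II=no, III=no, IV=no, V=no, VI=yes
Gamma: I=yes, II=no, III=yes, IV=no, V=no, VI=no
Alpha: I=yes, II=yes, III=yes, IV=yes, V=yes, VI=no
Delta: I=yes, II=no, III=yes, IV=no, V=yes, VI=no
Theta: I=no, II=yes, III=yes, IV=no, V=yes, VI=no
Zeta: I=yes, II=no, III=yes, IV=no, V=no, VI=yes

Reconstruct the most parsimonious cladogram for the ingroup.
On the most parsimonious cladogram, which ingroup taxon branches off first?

Character polarity is set by the outgroup: the derived state is whichever differs from the outgroup's state, so for I, VI the derived state is 'no', and for the remaining characters it is 'yes'.
I (derived state 'no') is unique to Theta (autapomorphy; uninformative for grouping).
II: derived state 'yes' in Alpha and Theta only — synapomorphy for {Alpha, Theta}.
All ingroup taxa share the derived state 'yes' for III; it defines the ingroup but does not resolve relationships within it.
IV (derived state 'yes') is unique to Alpha (autapomorphy; uninformative for grouping).
V: derived state 'yes' in Alpha, Delta, and Theta only — synapomorphy for {Alpha, Delta, Theta}.
VI: derived state 'no' in Alpha, Delta, Gamma, and Theta only — synapomorphy for {Alpha, Delta, Gamma, Theta}.
Most parsimonious ingroup topology: ((Gamma,((Alpha,Theta),Delta)),Zeta).
Zeta is sister to the clade containing all other ingroup taxa, so it is the earliest-diverging (most basal) ingroup lineage.

Zeta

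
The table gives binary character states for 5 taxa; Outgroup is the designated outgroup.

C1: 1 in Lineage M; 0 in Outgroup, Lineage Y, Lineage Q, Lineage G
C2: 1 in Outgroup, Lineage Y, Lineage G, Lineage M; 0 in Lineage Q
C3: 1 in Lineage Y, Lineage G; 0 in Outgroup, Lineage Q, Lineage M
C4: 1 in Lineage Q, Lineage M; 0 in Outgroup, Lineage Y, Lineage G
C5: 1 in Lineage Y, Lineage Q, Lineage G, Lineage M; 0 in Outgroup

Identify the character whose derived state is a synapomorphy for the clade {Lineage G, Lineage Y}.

C3

Character polarity is set by the outgroup: the derived state is whichever differs from the outgroup's state, so for C2 the derived state is '0', and for the remaining characters it is '1'.
C1: derived state '1' in Lineage M only — an autapomorphy, so it tells us nothing about relationships among taxa.
C2 (derived state '0') is unique to Lineage Q (autapomorphy; uninformative for grouping).
C3: derived state '1' in Lineage G and Lineage Y only — synapomorphy for {Lineage G, Lineage Y}.
C4 (derived state '1') is shared by Lineage M and Lineage Q — a synapomorphy uniting that clade.
All ingroup taxa share the derived state '1' for C5; it defines the ingroup but does not resolve relationships within it.
Most parsimonious ingroup topology: ((Lineage Y,Lineage G),(Lineage Q,Lineage M)).
The clade {Lineage G, Lineage Y} is supported by C3: its derived state '1' occurs in exactly those taxa and in no other taxon (including the outgroup).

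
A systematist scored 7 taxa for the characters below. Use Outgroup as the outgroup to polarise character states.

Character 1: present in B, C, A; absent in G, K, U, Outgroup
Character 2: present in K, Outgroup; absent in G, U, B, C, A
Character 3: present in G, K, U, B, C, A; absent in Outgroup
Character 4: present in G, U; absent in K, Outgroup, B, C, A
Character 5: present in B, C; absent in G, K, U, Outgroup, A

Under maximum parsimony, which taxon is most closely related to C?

B

Character polarity is set by the outgroup: the derived state is whichever differs from the outgroup's state, so for Character 2 the derived state is 'absent', and for the remaining characters it is 'present'.
Only A, B, and C show the derived state 'present' for Character 1, supporting them as a clade.
Character 2: derived state 'absent' in A, B, C, G, and U only — synapomorphy for {A, B, C, G, U}.
Character 3 (derived state 'present') is shared by all ingroup taxa — unites the whole ingroup.
Only G and U show the derived state 'present' for Character 4, supporting them as a clade.
Character 5 (derived state 'present') is shared by B and C — a synapomorphy uniting that clade.
Most parsimonious ingroup topology: (((G,U),((B,C),A)),K).
C and B form a cherry on this tree, so they are sister taxa.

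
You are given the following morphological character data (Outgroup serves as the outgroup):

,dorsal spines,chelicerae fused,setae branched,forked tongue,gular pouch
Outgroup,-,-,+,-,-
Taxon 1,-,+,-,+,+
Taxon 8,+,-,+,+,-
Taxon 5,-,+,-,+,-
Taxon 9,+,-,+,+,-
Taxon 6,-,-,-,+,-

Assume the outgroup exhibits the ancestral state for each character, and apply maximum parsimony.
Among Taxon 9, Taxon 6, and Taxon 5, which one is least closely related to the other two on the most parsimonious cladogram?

Taxon 9

Character polarity is set by the outgroup: the derived state is whichever differs from the outgroup's state, so for setae branched the derived state is '-', and for the remaining characters it is '+'.
dorsal spines: derived state '+' in Taxon 8 and Taxon 9 only — synapomorphy for {Taxon 8, Taxon 9}.
chelicerae fused (derived state '+') is shared by Taxon 1 and Taxon 5 — a synapomorphy uniting that clade.
setae branched (derived state '-') is shared by Taxon 1, Taxon 5, and Taxon 6 — a synapomorphy uniting that clade.
forked tongue (derived state '+') is shared by all ingroup taxa — unites the whole ingroup.
gular pouch: derived state '+' in Taxon 1 only — an autapomorphy, so it tells us nothing about relationships among taxa.
Most parsimonious ingroup topology: (((Taxon 1,Taxon 5),Taxon 6),(Taxon 8,Taxon 9)).
Taxon 5 and Taxon 6 share a more recent common ancestor with each other than either does with Taxon 9, so Taxon 9 is the least closely related of the three.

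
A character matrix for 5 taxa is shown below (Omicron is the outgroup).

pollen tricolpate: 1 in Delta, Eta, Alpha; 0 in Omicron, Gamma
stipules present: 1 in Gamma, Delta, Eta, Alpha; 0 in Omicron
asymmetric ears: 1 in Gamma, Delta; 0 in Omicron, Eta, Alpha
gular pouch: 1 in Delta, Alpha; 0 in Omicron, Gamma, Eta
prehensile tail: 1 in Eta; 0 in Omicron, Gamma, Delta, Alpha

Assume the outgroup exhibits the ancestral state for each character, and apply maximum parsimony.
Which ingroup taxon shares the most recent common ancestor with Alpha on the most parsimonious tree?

The outgroup has state '0' for every character, so '1' is the derived state throughout.
pollen tricolpate (derived state '1') is shared by Alpha, Delta, and Eta — a synapomorphy uniting that clade.
All ingroup taxa share the derived state '1' for stipules present; it defines the ingroup but does not resolve relationships within it.
asymmetric ears groups Delta and Gamma, which is incompatible with the clades supported by the remaining characters; treating it as convergent (homoplasy) costs fewer steps than any alternative tree.
Only Alpha and Delta show the derived state '1' for gular pouch, supporting them as a clade.
prehensile tail (derived state '1') is unique to Eta (autapomorphy; uninformative for grouping).
Most parsimonious ingroup topology: (Gamma,((Delta,Alpha),Eta)).
Alpha and Delta form a cherry on this tree, so they are sister taxa.

Delta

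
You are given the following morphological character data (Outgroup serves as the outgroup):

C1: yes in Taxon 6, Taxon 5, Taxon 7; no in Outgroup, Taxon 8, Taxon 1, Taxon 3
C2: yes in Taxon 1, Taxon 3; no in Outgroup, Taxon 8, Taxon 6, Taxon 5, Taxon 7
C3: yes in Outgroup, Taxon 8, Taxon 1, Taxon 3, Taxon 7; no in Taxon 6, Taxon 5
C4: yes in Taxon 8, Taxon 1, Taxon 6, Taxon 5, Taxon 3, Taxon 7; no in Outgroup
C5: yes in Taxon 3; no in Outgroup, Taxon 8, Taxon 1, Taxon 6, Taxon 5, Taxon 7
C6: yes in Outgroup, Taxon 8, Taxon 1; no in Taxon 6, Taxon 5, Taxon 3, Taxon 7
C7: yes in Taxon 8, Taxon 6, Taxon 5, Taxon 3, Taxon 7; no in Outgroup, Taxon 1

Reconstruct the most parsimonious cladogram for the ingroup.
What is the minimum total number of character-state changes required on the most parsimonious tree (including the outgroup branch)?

Character polarity is set by the outgroup: the derived state is whichever differs from the outgroup's state, so for C3, C6 the derived state is 'no', and for the remaining characters it is 'yes'.
Only Taxon 5, Taxon 6, and Taxon 7 show the derived state 'yes' for C1, supporting them as a clade.
C2 (state 'yes') occurs in Taxon 1 and Taxon 3 but conflicts with the nesting implied by the other characters — most parsimoniously interpreted as homoplasy.
C3: derived state 'no' in Taxon 5 and Taxon 6 only — synapomorphy for {Taxon 5, Taxon 6}.
C4 (derived state 'yes') is shared by all ingroup taxa — unites the whole ingroup.
C5 (derived state 'yes') is unique to Taxon 3 (autapomorphy; uninformative for grouping).
C6 (derived state 'no') is shared by Taxon 3, Taxon 5, Taxon 6, and Taxon 7 — a synapomorphy uniting that clade.
Only Taxon 3, Taxon 5, Taxon 6, Taxon 7, and Taxon 8 show the derived state 'yes' for C7, supporting them as a clade.
Most parsimonious ingroup topology: ((Taxon 8,(((Taxon 6,Taxon 5),Taxon 7),Taxon 3)),Taxon 1).
Changes per character on this tree: C1: 1; C2: 2; C3: 1; C4: 1; C5: 1; C6: 1; C7: 1.
Total = 8.

8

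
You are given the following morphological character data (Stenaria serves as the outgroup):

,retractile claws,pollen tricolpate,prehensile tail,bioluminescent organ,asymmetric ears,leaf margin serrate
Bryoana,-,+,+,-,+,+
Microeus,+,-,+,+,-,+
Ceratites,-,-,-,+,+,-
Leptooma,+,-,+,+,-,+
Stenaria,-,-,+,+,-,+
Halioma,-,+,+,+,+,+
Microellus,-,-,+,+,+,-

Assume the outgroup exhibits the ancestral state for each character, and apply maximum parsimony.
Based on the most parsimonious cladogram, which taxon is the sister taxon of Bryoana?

Halioma

Character polarity is set by the outgroup: the derived state is whichever differs from the outgroup's state, so for prehensile tail, bioluminescent organ, leaf margin serrate the derived state is '-', and for the remaining characters it is '+'.
retractile claws: derived state '+' in Leptooma and Microeus only — synapomorphy for {Leptooma, Microeus}.
pollen tricolpate (derived state '+') is shared by Bryoana and Halioma — a synapomorphy uniting that clade.
prehensile tail: derived state '-' in Ceratites only — an autapomorphy, so it tells us nothing about relationships among taxa.
bioluminescent organ: derived state '-' in Bryoana only — an autapomorphy, so it tells us nothing about relationships among taxa.
asymmetric ears (derived state '+') is shared by Bryoana, Ceratites, Halioma, and Microellus — a synapomorphy uniting that clade.
leaf margin serrate (derived state '-') is shared by Ceratites and Microellus — a synapomorphy uniting that clade.
Most parsimonious ingroup topology: (((Halioma,Bryoana),(Microellus,Ceratites)),(Leptooma,Microeus)).
Bryoana and Halioma form a cherry on this tree, so they are sister taxa.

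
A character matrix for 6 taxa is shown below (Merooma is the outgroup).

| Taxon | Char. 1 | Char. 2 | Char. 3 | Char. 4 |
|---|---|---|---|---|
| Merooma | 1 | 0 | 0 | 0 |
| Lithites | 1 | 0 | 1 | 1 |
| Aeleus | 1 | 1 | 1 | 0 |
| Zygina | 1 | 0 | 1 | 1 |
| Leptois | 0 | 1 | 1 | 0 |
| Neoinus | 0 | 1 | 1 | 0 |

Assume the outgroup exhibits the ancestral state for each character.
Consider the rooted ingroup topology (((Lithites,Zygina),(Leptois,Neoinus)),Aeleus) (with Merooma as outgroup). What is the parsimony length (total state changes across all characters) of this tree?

Map each character onto (((Lithites,Zygina),(Leptois,Neoinus)),Aeleus) (rooted by Merooma) and count the minimum state changes it requires (Fitch parsimony):
Char. 1: 1; Char. 2: 2; Char. 3: 1; Char. 4: 1.
Total tree length = 5.

5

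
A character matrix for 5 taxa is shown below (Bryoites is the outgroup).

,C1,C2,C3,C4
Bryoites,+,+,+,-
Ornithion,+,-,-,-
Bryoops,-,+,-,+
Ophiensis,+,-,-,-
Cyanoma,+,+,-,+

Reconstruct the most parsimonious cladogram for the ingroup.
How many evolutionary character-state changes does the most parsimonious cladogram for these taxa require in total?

Character polarity is set by the outgroup: the derived state is whichever differs from the outgroup's state, so for C1, C2, C3 the derived state is '-', and for the remaining characters it is '+'.
C1 (derived state '-') is unique to Bryoops (autapomorphy; uninformative for grouping).
C2 (derived state '-') is shared by Ophiensis and Ornithion — a synapomorphy uniting that clade.
All ingroup taxa share the derived state '-' for C3; it defines the ingroup but does not resolve relationships within it.
Only Bryoops and Cyanoma show the derived state '+' for C4, supporting them as a clade.
Most parsimonious ingroup topology: ((Ornithion,Ophiensis),(Bryoops,Cyanoma)).
Changes per character on this tree: C1: 1; C2: 1; C3: 1; C4: 1.
Total = 4.

4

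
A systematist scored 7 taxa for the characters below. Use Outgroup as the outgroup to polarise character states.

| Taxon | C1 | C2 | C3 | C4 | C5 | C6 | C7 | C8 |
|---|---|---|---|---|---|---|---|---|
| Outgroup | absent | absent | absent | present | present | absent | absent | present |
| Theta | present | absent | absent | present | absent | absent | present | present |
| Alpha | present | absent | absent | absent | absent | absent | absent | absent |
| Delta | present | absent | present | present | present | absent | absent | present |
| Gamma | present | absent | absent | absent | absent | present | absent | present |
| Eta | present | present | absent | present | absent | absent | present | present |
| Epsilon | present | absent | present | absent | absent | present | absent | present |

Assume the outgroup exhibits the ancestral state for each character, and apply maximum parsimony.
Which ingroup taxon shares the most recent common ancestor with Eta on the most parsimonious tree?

Character polarity is set by the outgroup: the derived state is whichever differs from the outgroup's state, so for C4, C5, C8 the derived state is 'absent', and for the remaining characters it is 'present'.
C1 (derived state 'present') is shared by all ingroup taxa — unites the whole ingroup.
C2 (derived state 'present') is unique to Eta (autapomorphy; uninformative for grouping).
C3 (state 'present') occurs in Delta and Epsilon but conflicts with the nesting implied by the other characters — most parsimoniously interpreted as homoplasy.
C4: derived state 'absent' in Alpha, Epsilon, and Gamma only — synapomorphy for {Alpha, Epsilon, Gamma}.
Only Alpha, Epsilon, Eta, Gamma, and Theta show the derived state 'absent' for C5, supporting them as a clade.
C6 (derived state 'present') is shared by Epsilon and Gamma — a synapomorphy uniting that clade.
C7: derived state 'present' in Eta and Theta only — synapomorphy for {Eta, Theta}.
C8 (derived state 'absent') is unique to Alpha (autapomorphy; uninformative for grouping).
Most parsimonious ingroup topology: (((Theta,Eta),(Alpha,(Gamma,Epsilon))),Delta).
Eta and Theta form a cherry on this tree, so they are sister taxa.

Theta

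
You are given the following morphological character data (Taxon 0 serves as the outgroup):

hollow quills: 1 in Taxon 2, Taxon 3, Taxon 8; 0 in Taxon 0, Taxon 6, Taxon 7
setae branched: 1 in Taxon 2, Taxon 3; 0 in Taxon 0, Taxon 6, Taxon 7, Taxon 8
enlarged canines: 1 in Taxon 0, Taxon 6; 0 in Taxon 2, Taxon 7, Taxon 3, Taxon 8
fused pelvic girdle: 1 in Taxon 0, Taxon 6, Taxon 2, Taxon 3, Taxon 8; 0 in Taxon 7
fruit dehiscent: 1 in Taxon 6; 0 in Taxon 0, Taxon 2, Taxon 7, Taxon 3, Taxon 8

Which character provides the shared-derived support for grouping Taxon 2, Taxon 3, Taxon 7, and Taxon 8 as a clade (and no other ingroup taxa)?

Character polarity is set by the outgroup: the derived state is whichever differs from the outgroup's state, so for enlarged canines, fused pelvic girdle the derived state is '0', and for the remaining characters it is '1'.
hollow quills (derived state '1') is shared by Taxon 2, Taxon 3, and Taxon 8 — a synapomorphy uniting that clade.
Only Taxon 2 and Taxon 3 show the derived state '1' for setae branched, supporting them as a clade.
enlarged canines: derived state '0' in Taxon 2, Taxon 3, Taxon 7, and Taxon 8 only — synapomorphy for {Taxon 2, Taxon 3, Taxon 7, Taxon 8}.
fused pelvic girdle (derived state '0') is unique to Taxon 7 (autapomorphy; uninformative for grouping).
fruit dehiscent: derived state '1' in Taxon 6 only — an autapomorphy, so it tells us nothing about relationships among taxa.
Most parsimonious ingroup topology: (Taxon 6,(((Taxon 2,Taxon 3),Taxon 8),Taxon 7)).
The clade {Taxon 2, Taxon 3, Taxon 7, Taxon 8} is supported by enlarged canines: its derived state '0' occurs in exactly those taxa and in no other taxon (including the outgroup).

enlarged canines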